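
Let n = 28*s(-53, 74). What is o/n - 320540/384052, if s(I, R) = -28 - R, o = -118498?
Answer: 5574241457/137106564 ≈ 40.656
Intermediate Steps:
n = -2856 (n = 28*(-28 - 1*74) = 28*(-28 - 74) = 28*(-102) = -2856)
o/n - 320540/384052 = -118498/(-2856) - 320540/384052 = -118498*(-1/2856) - 320540*1/384052 = 59249/1428 - 80135/96013 = 5574241457/137106564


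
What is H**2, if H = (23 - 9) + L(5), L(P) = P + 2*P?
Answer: 841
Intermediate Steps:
L(P) = 3*P
H = 29 (H = (23 - 9) + 3*5 = 14 + 15 = 29)
H**2 = 29**2 = 841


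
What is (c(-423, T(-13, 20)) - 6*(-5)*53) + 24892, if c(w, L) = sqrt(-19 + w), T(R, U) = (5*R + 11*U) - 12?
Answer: 26482 + I*sqrt(442) ≈ 26482.0 + 21.024*I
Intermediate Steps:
T(R, U) = -12 + 5*R + 11*U
(c(-423, T(-13, 20)) - 6*(-5)*53) + 24892 = (sqrt(-19 - 423) - 6*(-5)*53) + 24892 = (sqrt(-442) + 30*53) + 24892 = (I*sqrt(442) + 1590) + 24892 = (1590 + I*sqrt(442)) + 24892 = 26482 + I*sqrt(442)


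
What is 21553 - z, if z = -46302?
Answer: 67855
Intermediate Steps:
21553 - z = 21553 - 1*(-46302) = 21553 + 46302 = 67855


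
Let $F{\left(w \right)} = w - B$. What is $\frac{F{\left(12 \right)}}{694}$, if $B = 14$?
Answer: $- \frac{1}{347} \approx -0.0028818$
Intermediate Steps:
$F{\left(w \right)} = -14 + w$ ($F{\left(w \right)} = w - 14 = -14 + w$)
$\frac{F{\left(12 \right)}}{694} = \frac{-14 + 12}{694} = \left(-2\right) \frac{1}{694} = - \frac{1}{347}$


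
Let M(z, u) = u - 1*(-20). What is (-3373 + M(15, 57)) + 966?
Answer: -2330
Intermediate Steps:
M(z, u) = 20 + u (M(z, u) = u + 20 = 20 + u)
(-3373 + M(15, 57)) + 966 = (-3373 + (20 + 57)) + 966 = (-3373 + 77) + 966 = -3296 + 966 = -2330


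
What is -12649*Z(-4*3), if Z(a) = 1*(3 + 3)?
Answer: -75894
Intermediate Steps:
Z(a) = 6 (Z(a) = 1*6 = 6)
-12649*Z(-4*3) = -12649*6 = -75894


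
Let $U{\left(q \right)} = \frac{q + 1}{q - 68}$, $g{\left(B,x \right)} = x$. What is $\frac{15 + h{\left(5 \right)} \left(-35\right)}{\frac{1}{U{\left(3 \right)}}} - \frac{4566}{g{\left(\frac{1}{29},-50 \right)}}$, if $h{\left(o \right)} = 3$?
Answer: $\frac{31479}{325} \approx 96.858$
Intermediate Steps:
$U{\left(q \right)} = \frac{1 + q}{-68 + q}$
$\frac{15 + h{\left(5 \right)} \left(-35\right)}{\frac{1}{U{\left(3 \right)}}} - \frac{4566}{g{\left(\frac{1}{29},-50 \right)}} = \frac{15 + 3 \left(-35\right)}{\frac{1}{\frac{1}{-68 + 3} \left(1 + 3\right)}} - \frac{4566}{-50} = \frac{15 - 105}{\frac{1}{\frac{1}{-65} \cdot 4}} - - \frac{2283}{25} = - \frac{90}{\frac{1}{\left(- \frac{1}{65}\right) 4}} + \frac{2283}{25} = - \frac{90}{\frac{1}{- \frac{4}{65}}} + \frac{2283}{25} = - \frac{90}{- \frac{65}{4}} + \frac{2283}{25} = \left(-90\right) \left(- \frac{4}{65}\right) + \frac{2283}{25} = \frac{72}{13} + \frac{2283}{25} = \frac{31479}{325}$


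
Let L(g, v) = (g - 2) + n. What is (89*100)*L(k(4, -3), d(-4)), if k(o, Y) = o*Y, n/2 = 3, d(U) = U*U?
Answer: -71200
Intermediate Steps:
d(U) = U²
n = 6 (n = 2*3 = 6)
k(o, Y) = Y*o
L(g, v) = 4 + g (L(g, v) = (g - 2) + 6 = (-2 + g) + 6 = 4 + g)
(89*100)*L(k(4, -3), d(-4)) = (89*100)*(4 - 3*4) = 8900*(4 - 12) = 8900*(-8) = -71200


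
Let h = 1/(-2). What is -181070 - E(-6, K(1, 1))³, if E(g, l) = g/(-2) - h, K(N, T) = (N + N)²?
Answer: -1448903/8 ≈ -1.8111e+5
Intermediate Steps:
h = -½ ≈ -0.50000
K(N, T) = 4*N² (K(N, T) = (2*N)² = 4*N²)
E(g, l) = ½ - g/2 (E(g, l) = g/(-2) - 1*(-½) = g*(-½) + ½ = -g/2 + ½ = ½ - g/2)
-181070 - E(-6, K(1, 1))³ = -181070 - (½ - ½*(-6))³ = -181070 - (½ + 3)³ = -181070 - (7/2)³ = -181070 - 1*343/8 = -181070 - 343/8 = -1448903/8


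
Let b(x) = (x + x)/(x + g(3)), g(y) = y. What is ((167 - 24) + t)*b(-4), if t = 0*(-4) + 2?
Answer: 1160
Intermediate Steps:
t = 2 (t = 0 + 2 = 2)
b(x) = 2*x/(3 + x) (b(x) = (x + x)/(x + 3) = (2*x)/(3 + x) = 2*x/(3 + x))
((167 - 24) + t)*b(-4) = ((167 - 24) + 2)*(2*(-4)/(3 - 4)) = (143 + 2)*(2*(-4)/(-1)) = 145*(2*(-4)*(-1)) = 145*8 = 1160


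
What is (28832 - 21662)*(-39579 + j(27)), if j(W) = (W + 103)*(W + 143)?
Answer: -125324430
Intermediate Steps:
j(W) = (103 + W)*(143 + W)
(28832 - 21662)*(-39579 + j(27)) = (28832 - 21662)*(-39579 + (14729 + 27**2 + 246*27)) = 7170*(-39579 + (14729 + 729 + 6642)) = 7170*(-39579 + 22100) = 7170*(-17479) = -125324430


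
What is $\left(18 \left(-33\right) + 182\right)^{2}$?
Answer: $169744$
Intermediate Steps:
$\left(18 \left(-33\right) + 182\right)^{2} = \left(-594 + 182\right)^{2} = \left(-412\right)^{2} = 169744$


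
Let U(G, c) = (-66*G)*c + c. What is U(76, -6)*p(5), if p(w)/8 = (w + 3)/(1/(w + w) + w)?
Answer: 377600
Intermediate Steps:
p(w) = 8*(3 + w)/(w + 1/(2*w)) (p(w) = 8*((w + 3)/(1/(w + w) + w)) = 8*((3 + w)/(1/(2*w) + w)) = 8*((3 + w)/(w + 1/(2*w))) = 8*(3 + w)/(w + 1/(2*w)))
U(G, c) = c - 66*G*c (U(G, c) = -66*G*c + c = c - 66*G*c)
U(76, -6)*p(5) = (-6*(1 - 66*76))*(16*5*(3 + 5)/(1 + 2*5**2)) = (-6*(1 - 5016))*(16*5*8/(1 + 2*25)) = (-6*(-5015))*(16*5*8/(1 + 50)) = 30090*(16*5*8/51) = 30090*(16*5*(1/51)*8) = 30090*(640/51) = 377600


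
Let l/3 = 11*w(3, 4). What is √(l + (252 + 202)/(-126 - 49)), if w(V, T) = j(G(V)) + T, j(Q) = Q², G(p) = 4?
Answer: √805322/35 ≈ 25.640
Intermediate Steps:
w(V, T) = 16 + T (w(V, T) = 4² + T = 16 + T)
l = 660 (l = 3*(11*(16 + 4)) = 3*(11*20) = 3*220 = 660)
√(l + (252 + 202)/(-126 - 49)) = √(660 + (252 + 202)/(-126 - 49)) = √(660 + 454/(-175)) = √(660 + 454*(-1/175)) = √(660 - 454/175) = √(115046/175) = √805322/35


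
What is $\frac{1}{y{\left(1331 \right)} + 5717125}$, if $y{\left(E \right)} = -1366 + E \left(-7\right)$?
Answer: $\frac{1}{5706442} \approx 1.7524 \cdot 10^{-7}$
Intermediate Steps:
$y{\left(E \right)} = -1366 - 7 E$
$\frac{1}{y{\left(1331 \right)} + 5717125} = \frac{1}{\left(-1366 - 9317\right) + 5717125} = \frac{1}{-10683 + 5717125} = \frac{1}{5706442}$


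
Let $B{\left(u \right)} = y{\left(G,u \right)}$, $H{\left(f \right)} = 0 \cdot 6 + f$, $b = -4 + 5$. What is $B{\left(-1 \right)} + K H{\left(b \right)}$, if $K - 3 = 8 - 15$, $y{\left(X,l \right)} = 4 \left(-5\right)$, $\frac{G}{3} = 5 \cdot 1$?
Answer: $-24$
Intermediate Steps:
$b = 1$
$G = 15$ ($G = 3 \cdot 5 \cdot 1 = 3 \cdot 5 = 15$)
$y{\left(X,l \right)} = -20$
$H{\left(f \right)} = f$ ($H{\left(f \right)} = 0 + f = f$)
$B{\left(u \right)} = -20$
$K = -4$ ($K = 3 + \left(8 - 15\right) = 3 - 7 = -4$)
$B{\left(-1 \right)} + K H{\left(b \right)} = -20 - 4 = -24$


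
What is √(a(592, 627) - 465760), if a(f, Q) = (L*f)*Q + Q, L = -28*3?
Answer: I*√31644589 ≈ 5625.4*I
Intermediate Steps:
L = -84
a(f, Q) = Q - 84*Q*f (a(f, Q) = (-84*f)*Q + Q = -84*Q*f + Q = Q - 84*Q*f)
√(a(592, 627) - 465760) = √(627*(1 - 84*592) - 465760) = √(627*(1 - 49728) - 465760) = √(627*(-49727) - 465760) = √(-31178829 - 465760) = √(-31644589) = I*√31644589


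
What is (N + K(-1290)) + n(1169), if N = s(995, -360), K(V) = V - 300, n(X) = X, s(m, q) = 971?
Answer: 550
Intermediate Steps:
K(V) = -300 + V
N = 971
(N + K(-1290)) + n(1169) = (971 + (-300 - 1290)) + 1169 = (971 - 1590) + 1169 = -619 + 1169 = 550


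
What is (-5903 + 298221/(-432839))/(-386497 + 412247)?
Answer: -116152129/506618375 ≈ -0.22927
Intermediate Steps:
(-5903 + 298221/(-432839))/(-386497 + 412247) = (-5903 + 298221*(-1/432839))/25750 = (-5903 - 27111/39349)*(1/25750) = -232304258/39349*1/25750 = -116152129/506618375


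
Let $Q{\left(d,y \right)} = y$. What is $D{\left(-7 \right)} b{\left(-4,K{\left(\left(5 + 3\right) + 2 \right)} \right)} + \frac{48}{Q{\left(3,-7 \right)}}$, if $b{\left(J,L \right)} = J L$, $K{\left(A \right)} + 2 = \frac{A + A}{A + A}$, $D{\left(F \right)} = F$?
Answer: $- \frac{244}{7} \approx -34.857$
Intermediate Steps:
$K{\left(A \right)} = -1$ ($K{\left(A \right)} = -2 + \frac{A + A}{A + A} = -2 + \frac{2 A}{2 A} = -2 + 2 A \frac{1}{2 A} = -2 + 1 = -1$)
$D{\left(-7 \right)} b{\left(-4,K{\left(\left(5 + 3\right) + 2 \right)} \right)} + \frac{48}{Q{\left(3,-7 \right)}} = - 7 \left(\left(-4\right) \left(-1\right)\right) + \frac{48}{-7} = \left(-7\right) 4 + 48 \left(- \frac{1}{7}\right) = -28 - \frac{48}{7} = - \frac{244}{7}$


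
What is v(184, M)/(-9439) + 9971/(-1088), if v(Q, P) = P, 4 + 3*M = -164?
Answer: -94055341/10269632 ≈ -9.1586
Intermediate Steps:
M = -56 (M = -4/3 + (⅓)*(-164) = -4/3 - 164/3 = -56)
v(184, M)/(-9439) + 9971/(-1088) = -56/(-9439) + 9971/(-1088) = -56*(-1/9439) + 9971*(-1/1088) = 56/9439 - 9971/1088 = -94055341/10269632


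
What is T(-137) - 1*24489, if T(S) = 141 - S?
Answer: -24211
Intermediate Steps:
T(-137) - 1*24489 = (141 - 1*(-137)) - 1*24489 = (141 + 137) - 24489 = 278 - 24489 = -24211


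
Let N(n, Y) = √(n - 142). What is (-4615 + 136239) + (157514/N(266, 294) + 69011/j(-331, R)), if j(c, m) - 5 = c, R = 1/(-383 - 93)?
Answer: 42840413/326 + 78757*√31/31 ≈ 1.4556e+5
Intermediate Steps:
N(n, Y) = √(-142 + n)
R = -1/476 (R = 1/(-476) = -1/476 ≈ -0.0021008)
j(c, m) = 5 + c
(-4615 + 136239) + (157514/N(266, 294) + 69011/j(-331, R)) = (-4615 + 136239) + (157514/(√(-142 + 266)) + 69011/(5 - 331)) = 131624 + (157514/(√124) + 69011/(-326)) = 131624 + (157514/((2*√31)) + 69011*(-1/326)) = 131624 + (157514*(√31/62) - 69011/326) = 131624 + (78757*√31/31 - 69011/326) = 131624 + (-69011/326 + 78757*√31/31) = 42840413/326 + 78757*√31/31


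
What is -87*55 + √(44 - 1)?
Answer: -4785 + √43 ≈ -4778.4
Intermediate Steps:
-87*55 + √(44 - 1) = -4785 + √43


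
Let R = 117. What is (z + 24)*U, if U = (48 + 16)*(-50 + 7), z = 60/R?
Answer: -2630912/39 ≈ -67459.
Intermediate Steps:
z = 20/39 (z = 60/117 = 60*(1/117) = 20/39 ≈ 0.51282)
U = -2752 (U = 64*(-43) = -2752)
(z + 24)*U = (20/39 + 24)*(-2752) = (956/39)*(-2752) = -2630912/39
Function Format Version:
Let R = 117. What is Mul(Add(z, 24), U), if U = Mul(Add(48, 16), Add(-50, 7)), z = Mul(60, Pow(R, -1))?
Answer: Rational(-2630912, 39) ≈ -67459.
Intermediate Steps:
z = Rational(20, 39) (z = Mul(60, Pow(117, -1)) = Mul(60, Rational(1, 117)) = Rational(20, 39) ≈ 0.51282)
U = -2752 (U = Mul(64, -43) = -2752)
Mul(Add(z, 24), U) = Mul(Add(Rational(20, 39), 24), -2752) = Mul(Rational(956, 39), -2752) = Rational(-2630912, 39)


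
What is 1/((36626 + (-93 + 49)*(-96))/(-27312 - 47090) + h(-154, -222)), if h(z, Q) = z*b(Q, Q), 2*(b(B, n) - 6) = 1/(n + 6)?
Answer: -8035416/7426271707 ≈ -0.0010820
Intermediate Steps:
b(B, n) = 6 + 1/(2*(6 + n)) (b(B, n) = 6 + 1/(2*(n + 6)) = 6 + 1/(2*(6 + n)))
h(z, Q) = z*(73 + 12*Q)/(2*(6 + Q)) (h(z, Q) = z*((73 + 12*Q)/(2*(6 + Q))) = z*(73 + 12*Q)/(2*(6 + Q)))
1/((36626 + (-93 + 49)*(-96))/(-27312 - 47090) + h(-154, -222)) = 1/((36626 + (-93 + 49)*(-96))/(-27312 - 47090) + (½)*(-154)*(73 + 12*(-222))/(6 - 222)) = 1/((36626 - 44*(-96))/(-74402) + (½)*(-154)*(73 - 2664)/(-216)) = 1/((36626 + 4224)*(-1/74402) + (½)*(-154)*(-1/216)*(-2591)) = 1/(40850*(-1/74402) - 199507/216) = 1/(-20425/37201 - 199507/216) = 1/(-7426271707/8035416) = -8035416/7426271707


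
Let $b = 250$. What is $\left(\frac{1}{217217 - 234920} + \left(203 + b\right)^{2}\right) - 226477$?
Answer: $- \frac{376507405}{17703} \approx -21268.0$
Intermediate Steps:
$\left(\frac{1}{217217 - 234920} + \left(203 + b\right)^{2}\right) - 226477 = \left(\frac{1}{217217 - 234920} + \left(203 + 250\right)^{2}\right) - 226477 = \left(\frac{1}{-17703} + 453^{2}\right) - 226477 = \left(- \frac{1}{17703} + 205209\right) - 226477 = \frac{3632814926}{17703} - 226477 = - \frac{376507405}{17703}$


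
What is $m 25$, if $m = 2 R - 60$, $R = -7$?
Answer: $-1850$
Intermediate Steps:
$m = -74$ ($m = 2 \left(-7\right) - 60 = -14 - 60 = -74$)
$m 25 = \left(-74\right) 25 = -1850$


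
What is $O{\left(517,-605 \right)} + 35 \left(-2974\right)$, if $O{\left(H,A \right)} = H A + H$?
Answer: $-416358$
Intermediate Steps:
$O{\left(H,A \right)} = H + A H$ ($O{\left(H,A \right)} = A H + H = H + A H$)
$O{\left(517,-605 \right)} + 35 \left(-2974\right) = 517 \left(1 - 605\right) + 35 \left(-2974\right) = 517 \left(-604\right) - 104090 = -312268 - 104090 = -416358$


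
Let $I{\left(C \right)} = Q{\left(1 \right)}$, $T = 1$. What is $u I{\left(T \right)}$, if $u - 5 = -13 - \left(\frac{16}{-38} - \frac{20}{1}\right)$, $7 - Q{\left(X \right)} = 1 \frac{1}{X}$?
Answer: $\frac{1416}{19} \approx 74.526$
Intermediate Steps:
$Q{\left(X \right)} = 7 - \frac{1}{X}$ ($Q{\left(X \right)} = 7 - 1 \frac{1}{X} = 7 - \frac{1}{X}$)
$I{\left(C \right)} = 6$ ($I{\left(C \right)} = 7 - 1^{-1} = 7 - 1 = 6$)
$u = \frac{236}{19}$ ($u = 5 - \left(13 - 20 - \frac{8}{19}\right) = 5 - - \frac{141}{19} = 5 + \left(-13 + \frac{388}{19}\right) = 5 + \frac{141}{19} = \frac{236}{19} \approx 12.421$)
$u I{\left(T \right)} = \frac{236}{19} \cdot 6 = \frac{1416}{19}$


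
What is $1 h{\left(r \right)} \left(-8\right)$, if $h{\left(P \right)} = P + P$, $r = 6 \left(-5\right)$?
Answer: $480$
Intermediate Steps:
$r = -30$
$h{\left(P \right)} = 2 P$
$1 h{\left(r \right)} \left(-8\right) = 1 \cdot 2 \left(-30\right) \left(-8\right) = 1 \left(-60\right) \left(-8\right) = \left(-60\right) \left(-8\right) = 480$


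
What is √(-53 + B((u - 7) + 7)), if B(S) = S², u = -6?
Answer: I*√17 ≈ 4.1231*I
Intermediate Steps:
√(-53 + B((u - 7) + 7)) = √(-53 + ((-6 - 7) + 7)²) = √(-53 + (-13 + 7)²) = √(-53 + (-6)²) = √(-53 + 36) = √(-17) = I*√17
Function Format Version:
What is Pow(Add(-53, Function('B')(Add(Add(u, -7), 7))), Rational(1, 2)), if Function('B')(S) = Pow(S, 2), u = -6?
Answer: Mul(I, Pow(17, Rational(1, 2))) ≈ Mul(4.1231, I)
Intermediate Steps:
Pow(Add(-53, Function('B')(Add(Add(u, -7), 7))), Rational(1, 2)) = Pow(Add(-53, Pow(Add(Add(-6, -7), 7), 2)), Rational(1, 2)) = Pow(Add(-53, Pow(Add(-13, 7), 2)), Rational(1, 2)) = Pow(Add(-53, Pow(-6, 2)), Rational(1, 2)) = Pow(Add(-53, 36), Rational(1, 2)) = Pow(-17, Rational(1, 2)) = Mul(I, Pow(17, Rational(1, 2)))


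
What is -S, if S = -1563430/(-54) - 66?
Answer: -779933/27 ≈ -28886.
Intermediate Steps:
S = 779933/27 (S = -1563430*(-1)/54 - 66 = -1342*(-1165/54) - 66 = 781715/27 - 66 = 779933/27 ≈ 28886.)
-S = -1*779933/27 = -779933/27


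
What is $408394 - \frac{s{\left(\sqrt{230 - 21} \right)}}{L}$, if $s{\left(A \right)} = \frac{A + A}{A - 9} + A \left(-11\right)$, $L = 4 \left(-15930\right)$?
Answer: $\frac{1665463403729}{4078080} - \frac{139 \sqrt{209}}{815616} \approx 4.0839 \cdot 10^{5}$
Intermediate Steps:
$L = -63720$
$s{\left(A \right)} = - 11 A + \frac{2 A}{-9 + A}$ ($s{\left(A \right)} = \frac{2 A}{-9 + A} - 11 A = - 11 A + \frac{2 A}{-9 + A}$)
$408394 - \frac{s{\left(\sqrt{230 - 21} \right)}}{L} = 408394 - \frac{\sqrt{230 - 21} \frac{1}{-9 + \sqrt{230 - 21}} \left(101 - 11 \sqrt{230 - 21}\right)}{-63720} = 408394 - \frac{\sqrt{209} \left(101 - 11 \sqrt{209}\right)}{-9 + \sqrt{209}} \left(- \frac{1}{63720}\right) = 408394 - - \frac{\sqrt{209} \left(101 - 11 \sqrt{209}\right)}{63720 \left(-9 + \sqrt{209}\right)} = 408394 + \frac{\sqrt{209} \left(101 - 11 \sqrt{209}\right)}{63720 \left(-9 + \sqrt{209}\right)}$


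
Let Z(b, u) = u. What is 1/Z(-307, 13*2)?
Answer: 1/26 ≈ 0.038462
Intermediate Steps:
1/Z(-307, 13*2) = 1/(13*2) = 1/26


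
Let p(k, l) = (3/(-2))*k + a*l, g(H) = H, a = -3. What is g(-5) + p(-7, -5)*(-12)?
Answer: -311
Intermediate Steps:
p(k, l) = -3*l - 3*k/2 (p(k, l) = (3/(-2))*k - 3*l = (3*(-½))*k - 3*l = -3*k/2 - 3*l = -3*l - 3*k/2)
g(-5) + p(-7, -5)*(-12) = -5 + (-3*(-5) - 3/2*(-7))*(-12) = -5 + (15 + 21/2)*(-12) = -5 + (51/2)*(-12) = -5 - 306 = -311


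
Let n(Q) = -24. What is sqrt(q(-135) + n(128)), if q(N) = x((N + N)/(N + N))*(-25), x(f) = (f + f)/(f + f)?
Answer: 7*I ≈ 7.0*I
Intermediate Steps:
x(f) = 1 (x(f) = (2*f)/((2*f)) = (2*f)*(1/(2*f)) = 1)
q(N) = -25 (q(N) = 1*(-25) = -25)
sqrt(q(-135) + n(128)) = sqrt(-25 - 24) = sqrt(-49) = 7*I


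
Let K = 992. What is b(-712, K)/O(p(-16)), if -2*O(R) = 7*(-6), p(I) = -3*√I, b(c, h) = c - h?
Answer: -568/7 ≈ -81.143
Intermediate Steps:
O(R) = 21 (O(R) = -7*(-6)/2 = -½*(-42) = 21)
b(-712, K)/O(p(-16)) = (-712 - 1*992)/21 = (-712 - 992)*(1/21) = -1704*1/21 = -568/7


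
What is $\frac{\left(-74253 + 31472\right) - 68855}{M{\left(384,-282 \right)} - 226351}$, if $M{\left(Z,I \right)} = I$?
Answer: $\frac{111636}{226633} \approx 0.49258$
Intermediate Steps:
$\frac{\left(-74253 + 31472\right) - 68855}{M{\left(384,-282 \right)} - 226351} = \frac{\left(-74253 + 31472\right) - 68855}{-282 - 226351} = \frac{-42781 - 68855}{-226633} = \left(-111636\right) \left(- \frac{1}{226633}\right) = \frac{111636}{226633}$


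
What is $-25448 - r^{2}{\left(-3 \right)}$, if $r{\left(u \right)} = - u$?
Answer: $-25457$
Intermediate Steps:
$-25448 - r^{2}{\left(-3 \right)} = -25448 - \left(\left(-1\right) \left(-3\right)\right)^{2} = -25448 - 3^{2} = -25448 - 9 = -25457$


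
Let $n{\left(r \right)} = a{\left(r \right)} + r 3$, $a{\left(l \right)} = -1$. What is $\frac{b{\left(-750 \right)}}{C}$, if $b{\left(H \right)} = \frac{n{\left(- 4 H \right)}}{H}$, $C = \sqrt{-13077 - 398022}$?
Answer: $\frac{8999 i \sqrt{411099}}{308324250} \approx 0.018714 i$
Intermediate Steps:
$C = i \sqrt{411099}$ ($C = \sqrt{-411099} = i \sqrt{411099} \approx 641.17 i$)
$n{\left(r \right)} = -1 + 3 r$ ($n{\left(r \right)} = -1 + r 3 = -1 + 3 r$)
$b{\left(H \right)} = \frac{-1 - 12 H}{H}$ ($b{\left(H \right)} = \frac{-1 + 3 \left(- 4 H\right)}{H} = \frac{-1 - 12 H}{H}$)
$\frac{b{\left(-750 \right)}}{C} = \frac{-12 - \frac{1}{-750}}{i \sqrt{411099}} = \left(-12 - - \frac{1}{750}\right) \left(- \frac{i \sqrt{411099}}{411099}\right) = \left(-12 + \frac{1}{750}\right) \left(- \frac{i \sqrt{411099}}{411099}\right) = - \frac{8999 \left(- \frac{i \sqrt{411099}}{411099}\right)}{750} = \frac{8999 i \sqrt{411099}}{308324250}$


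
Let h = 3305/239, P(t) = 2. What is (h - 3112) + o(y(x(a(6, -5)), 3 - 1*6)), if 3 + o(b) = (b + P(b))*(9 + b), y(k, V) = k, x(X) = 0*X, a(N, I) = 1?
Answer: -736878/239 ≈ -3083.2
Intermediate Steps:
x(X) = 0
h = 3305/239 (h = 3305*(1/239) = 3305/239 ≈ 13.828)
o(b) = -3 + (2 + b)*(9 + b) (o(b) = -3 + (b + 2)*(9 + b) = -3 + (2 + b)*(9 + b))
(h - 3112) + o(y(x(a(6, -5)), 3 - 1*6)) = (3305/239 - 3112) + (15 + 0**2 + 11*0) = -740463/239 + (15 + 0 + 0) = -740463/239 + 15 = -736878/239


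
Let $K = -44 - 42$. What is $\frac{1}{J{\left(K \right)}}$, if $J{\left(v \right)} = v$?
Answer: $- \frac{1}{86} \approx -0.011628$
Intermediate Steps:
$K = -86$ ($K = -44 - 42 = -86$)
$\frac{1}{J{\left(K \right)}} = \frac{1}{-86} = - \frac{1}{86}$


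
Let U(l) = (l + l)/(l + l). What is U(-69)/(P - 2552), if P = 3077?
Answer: 1/525 ≈ 0.0019048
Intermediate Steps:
U(l) = 1 (U(l) = (2*l)/((2*l)) = (2*l)*(1/(2*l)) = 1)
U(-69)/(P - 2552) = 1/(3077 - 2552) = 1/525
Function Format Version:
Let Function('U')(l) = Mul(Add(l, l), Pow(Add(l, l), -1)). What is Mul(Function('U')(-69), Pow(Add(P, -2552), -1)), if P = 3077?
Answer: Rational(1, 525) ≈ 0.0019048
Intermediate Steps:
Function('U')(l) = 1 (Function('U')(l) = Mul(Mul(2, l), Pow(Mul(2, l), -1)) = Mul(Mul(2, l), Mul(Rational(1, 2), Pow(l, -1))) = 1)
Mul(Function('U')(-69), Pow(Add(P, -2552), -1)) = Mul(1, Pow(Add(3077, -2552), -1)) = Mul(1, Pow(525, -1)) = Mul(1, Rational(1, 525)) = Rational(1, 525)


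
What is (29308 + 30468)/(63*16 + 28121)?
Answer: 59776/29129 ≈ 2.0521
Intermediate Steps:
(29308 + 30468)/(63*16 + 28121) = 59776/(1008 + 28121) = 59776/29129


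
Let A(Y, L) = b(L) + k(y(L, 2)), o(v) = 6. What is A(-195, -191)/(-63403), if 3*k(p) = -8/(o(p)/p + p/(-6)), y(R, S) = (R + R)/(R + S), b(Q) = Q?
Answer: 360035/118883962 ≈ 0.0030285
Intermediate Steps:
y(R, S) = 2*R/(R + S) (y(R, S) = (2*R)/(R + S) = 2*R/(R + S))
k(p) = -8/(3*(6/p - p/6)) (k(p) = (-8/(6/p + p/(-6)))/3 = (-8/(6/p + p*(-⅙)))/3 = (-8/(6/p - p/6))/3 = -8/(3*(6/p - p/6)))
A(Y, L) = L + 32*L/((-36 + 4*L²/(2 + L)²)*(2 + L)) (A(Y, L) = L + 16*(2*L/(L + 2))/(-36 + (2*L/(L + 2))²) = L + 16*(2*L/(2 + L))/(-36 + (2*L/(2 + L))²) = L + 16*(2*L/(2 + L))/(-36 + 4*L²/(2 + L)²) = L + 32*L/((-36 + 4*L²/(2 + L)²)*(2 + L)))
A(-195, -191)/(-63403) = -191*(5 + 2*(-191)² + 7*(-191))/(9 + 2*(-191)² + 9*(-191))/(-63403) = -191*(5 + 2*36481 - 1337)/(9 + 2*36481 - 1719)*(-1/63403) = -191*(5 + 72962 - 1337)/(9 + 72962 - 1719)*(-1/63403) = -191*71630/71252*(-1/63403) = -191*1/71252*71630*(-1/63403) = -6840665/35626*(-1/63403) = 360035/118883962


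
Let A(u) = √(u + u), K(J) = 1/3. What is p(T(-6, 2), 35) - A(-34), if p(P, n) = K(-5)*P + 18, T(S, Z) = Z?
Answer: 56/3 - 2*I*√17 ≈ 18.667 - 8.2462*I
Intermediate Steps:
K(J) = ⅓
p(P, n) = 18 + P/3 (p(P, n) = P/3 + 18 = 18 + P/3)
A(u) = √2*√u (A(u) = √(2*u) = √2*√u)
p(T(-6, 2), 35) - A(-34) = (18 + (⅓)*2) - √2*√(-34) = (18 + ⅔) - √2*I*√34 = 56/3 - 2*I*√17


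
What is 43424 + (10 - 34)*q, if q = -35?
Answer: 44264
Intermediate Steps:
43424 + (10 - 34)*q = 43424 + (10 - 34)*(-35) = 43424 - 24*(-35) = 43424 + 840 = 44264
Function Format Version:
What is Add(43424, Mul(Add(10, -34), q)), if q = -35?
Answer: 44264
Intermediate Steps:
Add(43424, Mul(Add(10, -34), q)) = Add(43424, Mul(Add(10, -34), -35)) = Add(43424, Mul(-24, -35)) = Add(43424, 840) = 44264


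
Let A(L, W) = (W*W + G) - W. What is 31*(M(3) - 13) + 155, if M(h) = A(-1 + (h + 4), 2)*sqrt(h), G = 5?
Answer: -248 + 217*sqrt(3) ≈ 127.85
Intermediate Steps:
A(L, W) = 5 + W**2 - W (A(L, W) = (W*W + 5) - W = (W**2 + 5) - W = (5 + W**2) - W = 5 + W**2 - W)
M(h) = 7*sqrt(h) (M(h) = (5 + 2**2 - 1*2)*sqrt(h) = (5 + 4 - 2)*sqrt(h) = 7*sqrt(h))
31*(M(3) - 13) + 155 = 31*(7*sqrt(3) - 13) + 155 = 31*(-13 + 7*sqrt(3)) + 155 = (-403 + 217*sqrt(3)) + 155 = -248 + 217*sqrt(3)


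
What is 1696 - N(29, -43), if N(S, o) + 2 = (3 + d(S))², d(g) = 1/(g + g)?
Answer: 5681447/3364 ≈ 1688.9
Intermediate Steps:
d(g) = 1/(2*g)
N(S, o) = -2 + (3 + 1/(2*S))²
1696 - N(29, -43) = 1696 - (7 + 3/29 + (¼)/29²) = 1696 - (7 + 3*(1/29) + (¼)*(1/841)) = 1696 - (7 + 3/29 + 1/3364) = 1696 - 1*23897/3364 = 1696 - 23897/3364 = 5681447/3364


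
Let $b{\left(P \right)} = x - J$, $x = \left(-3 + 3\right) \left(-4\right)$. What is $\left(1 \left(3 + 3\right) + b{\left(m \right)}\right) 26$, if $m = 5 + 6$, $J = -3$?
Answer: $234$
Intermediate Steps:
$x = 0$ ($x = 0 \left(-4\right) = 0$)
$m = 11$
$b{\left(P \right)} = 3$ ($b{\left(P \right)} = 0 - -3 = 0 + 3 = 3$)
$\left(1 \left(3 + 3\right) + b{\left(m \right)}\right) 26 = \left(1 \left(3 + 3\right) + 3\right) 26 = \left(1 \cdot 6 + 3\right) 26 = \left(6 + 3\right) 26 = 9 \cdot 26 = 234$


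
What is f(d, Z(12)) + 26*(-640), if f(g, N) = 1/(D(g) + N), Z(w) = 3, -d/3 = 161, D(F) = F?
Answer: -7987201/480 ≈ -16640.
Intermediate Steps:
d = -483 (d = -3*161 = -483)
f(g, N) = 1/(N + g) (f(g, N) = 1/(g + N) = 1/(N + g))
f(d, Z(12)) + 26*(-640) = 1/(3 - 483) + 26*(-640) = 1/(-480) - 16640 = -1/480 - 16640 = -7987201/480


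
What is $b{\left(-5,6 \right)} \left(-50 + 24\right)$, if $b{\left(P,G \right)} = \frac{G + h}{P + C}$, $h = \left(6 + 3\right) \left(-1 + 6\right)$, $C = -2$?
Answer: $\frac{1326}{7} \approx 189.43$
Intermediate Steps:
$h = 45$ ($h = 9 \cdot 5 = 45$)
$b{\left(P,G \right)} = \frac{45 + G}{-2 + P}$ ($b{\left(P,G \right)} = \frac{G + 45}{P - 2} = \frac{45 + G}{-2 + P}$)
$b{\left(-5,6 \right)} \left(-50 + 24\right) = \frac{45 + 6}{-2 - 5} \left(-50 + 24\right) = \frac{1}{-7} \cdot 51 \left(-26\right) = \left(- \frac{1}{7}\right) 51 \left(-26\right) = \left(- \frac{51}{7}\right) \left(-26\right) = \frac{1326}{7}$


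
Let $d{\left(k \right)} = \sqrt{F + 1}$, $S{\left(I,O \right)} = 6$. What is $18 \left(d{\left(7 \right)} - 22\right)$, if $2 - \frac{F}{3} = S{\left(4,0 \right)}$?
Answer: $-396 + 18 i \sqrt{11} \approx -396.0 + 59.699 i$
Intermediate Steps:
$F = -12$ ($F = 6 - 18 = -12$)
$d{\left(k \right)} = i \sqrt{11}$ ($d{\left(k \right)} = \sqrt{-12 + 1} = \sqrt{-11} = i \sqrt{11}$)
$18 \left(d{\left(7 \right)} - 22\right) = 18 \left(i \sqrt{11} - 22\right) = 18 \left(-22 + i \sqrt{11}\right) = -396 + 18 i \sqrt{11}$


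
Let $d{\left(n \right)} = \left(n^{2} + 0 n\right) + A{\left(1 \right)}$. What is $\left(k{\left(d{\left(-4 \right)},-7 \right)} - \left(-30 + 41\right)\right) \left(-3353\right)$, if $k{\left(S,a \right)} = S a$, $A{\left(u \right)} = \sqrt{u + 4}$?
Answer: $412419 + 23471 \sqrt{5} \approx 4.649 \cdot 10^{5}$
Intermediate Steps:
$A{\left(u \right)} = \sqrt{4 + u}$
$d{\left(n \right)} = \sqrt{5} + n^{2}$ ($d{\left(n \right)} = \left(n^{2} + 0 n\right) + \sqrt{4 + 1} = \left(n^{2} + 0\right) + \sqrt{5} = n^{2} + \sqrt{5} = \sqrt{5} + n^{2}$)
$\left(k{\left(d{\left(-4 \right)},-7 \right)} - \left(-30 + 41\right)\right) \left(-3353\right) = \left(\left(\sqrt{5} + \left(-4\right)^{2}\right) \left(-7\right) - \left(-30 + 41\right)\right) \left(-3353\right) = \left(\left(\sqrt{5} + 16\right) \left(-7\right) - 11\right) \left(-3353\right) = \left(\left(16 + \sqrt{5}\right) \left(-7\right) - 11\right) \left(-3353\right) = \left(\left(-112 - 7 \sqrt{5}\right) - 11\right) \left(-3353\right) = \left(-123 - 7 \sqrt{5}\right) \left(-3353\right) = 412419 + 23471 \sqrt{5}$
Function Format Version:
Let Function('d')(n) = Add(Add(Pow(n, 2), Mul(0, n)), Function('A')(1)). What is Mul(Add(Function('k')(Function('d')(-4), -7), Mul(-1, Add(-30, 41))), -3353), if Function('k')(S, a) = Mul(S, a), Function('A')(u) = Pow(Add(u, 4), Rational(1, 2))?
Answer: Add(412419, Mul(23471, Pow(5, Rational(1, 2)))) ≈ 4.6490e+5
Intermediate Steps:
Function('A')(u) = Pow(Add(4, u), Rational(1, 2))
Function('d')(n) = Add(Pow(5, Rational(1, 2)), Pow(n, 2)) (Function('d')(n) = Add(Add(Pow(n, 2), Mul(0, n)), Pow(Add(4, 1), Rational(1, 2))) = Add(Add(Pow(n, 2), 0), Pow(5, Rational(1, 2))) = Add(Pow(n, 2), Pow(5, Rational(1, 2))) = Add(Pow(5, Rational(1, 2)), Pow(n, 2)))
Mul(Add(Function('k')(Function('d')(-4), -7), Mul(-1, Add(-30, 41))), -3353) = Mul(Add(Mul(Add(Pow(5, Rational(1, 2)), Pow(-4, 2)), -7), Mul(-1, Add(-30, 41))), -3353) = Mul(Add(Mul(Add(Pow(5, Rational(1, 2)), 16), -7), Mul(-1, 11)), -3353) = Mul(Add(Mul(Add(16, Pow(5, Rational(1, 2))), -7), -11), -3353) = Mul(Add(Add(-112, Mul(-7, Pow(5, Rational(1, 2)))), -11), -3353) = Mul(Add(-123, Mul(-7, Pow(5, Rational(1, 2)))), -3353) = Add(412419, Mul(23471, Pow(5, Rational(1, 2))))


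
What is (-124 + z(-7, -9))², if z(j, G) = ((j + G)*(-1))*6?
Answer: 784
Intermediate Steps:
z(j, G) = -6*G - 6*j (z(j, G) = ((G + j)*(-1))*6 = (-G - j)*6 = -6*G - 6*j)
(-124 + z(-7, -9))² = (-124 + (-6*(-9) - 6*(-7)))² = (-124 + (54 + 42))² = (-124 + 96)² = (-28)² = 784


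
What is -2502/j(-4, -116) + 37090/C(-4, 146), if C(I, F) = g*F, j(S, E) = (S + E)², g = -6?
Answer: -7448441/175200 ≈ -42.514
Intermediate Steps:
j(S, E) = (E + S)²
C(I, F) = -6*F
-2502/j(-4, -116) + 37090/C(-4, 146) = -2502/(-116 - 4)² + 37090/((-6*146)) = -2502/((-120)²) + 37090/(-876) = -2502/14400 + 37090*(-1/876) = -2502*1/14400 - 18545/438 = -139/800 - 18545/438 = -7448441/175200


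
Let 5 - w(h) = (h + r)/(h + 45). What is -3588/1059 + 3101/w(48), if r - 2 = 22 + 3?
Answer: 33778763/45890 ≈ 736.08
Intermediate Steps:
r = 27 (r = 2 + (22 + 3) = 2 + 25 = 27)
w(h) = 5 - (27 + h)/(45 + h) (w(h) = 5 - (h + 27)/(h + 45) = 5 - (27 + h)/(45 + h))
-3588/1059 + 3101/w(48) = -3588/1059 + 3101/((2*(99 + 2*48)/(45 + 48))) = -3588*1/1059 + 3101/((2*(99 + 96)/93)) = -1196/353 + 3101/((2*(1/93)*195)) = -1196/353 + 3101/(130/31) = -1196/353 + 3101*(31/130) = -1196/353 + 96131/130 = 33778763/45890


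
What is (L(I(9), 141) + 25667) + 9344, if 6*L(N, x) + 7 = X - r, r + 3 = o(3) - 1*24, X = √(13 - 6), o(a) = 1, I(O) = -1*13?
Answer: 210085/6 + √7/6 ≈ 35015.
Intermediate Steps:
I(O) = -13
X = √7 ≈ 2.6458
r = -26 (r = -3 + (1 - 1*24) = -3 + (1 - 24) = -3 - 23 = -26)
L(N, x) = 19/6 + √7/6 (L(N, x) = -7/6 + (√7 - 1*(-26))/6 = -7/6 + (√7 + 26)/6 = -7/6 + (26 + √7)/6 = -7/6 + (13/3 + √7/6) = 19/6 + √7/6)
(L(I(9), 141) + 25667) + 9344 = ((19/6 + √7/6) + 25667) + 9344 = (154021/6 + √7/6) + 9344 = 210085/6 + √7/6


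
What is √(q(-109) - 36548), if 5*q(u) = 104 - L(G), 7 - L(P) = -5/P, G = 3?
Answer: I*√8219010/15 ≈ 191.13*I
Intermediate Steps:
L(P) = 7 + 5/P (L(P) = 7 - (-5)/P = 7 + 5/P)
q(u) = 286/15 (q(u) = (104 - (7 + 5/3))/5 = (104 - 1*26/3)/5 = (104 - 26/3)/5 = (⅕)*(286/3) = 286/15)
√(q(-109) - 36548) = √(286/15 - 36548) = √(-547934/15) = I*√8219010/15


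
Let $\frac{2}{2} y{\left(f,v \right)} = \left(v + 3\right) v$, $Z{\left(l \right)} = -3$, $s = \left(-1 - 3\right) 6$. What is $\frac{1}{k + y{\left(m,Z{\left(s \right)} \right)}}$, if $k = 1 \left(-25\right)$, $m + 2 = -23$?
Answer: $- \frac{1}{25} \approx -0.04$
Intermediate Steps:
$s = -24$ ($s = \left(-4\right) 6 = -24$)
$m = -25$ ($m = -2 - 23 = -25$)
$k = -25$
$y{\left(f,v \right)} = v \left(3 + v\right)$ ($y{\left(f,v \right)} = \left(v + 3\right) v = \left(3 + v\right) v = v \left(3 + v\right)$)
$\frac{1}{k + y{\left(m,Z{\left(s \right)} \right)}} = \frac{1}{-25 - 3 \left(3 - 3\right)} = \frac{1}{-25 - 0} = \frac{1}{-25 + 0} = \frac{1}{-25} = - \frac{1}{25}$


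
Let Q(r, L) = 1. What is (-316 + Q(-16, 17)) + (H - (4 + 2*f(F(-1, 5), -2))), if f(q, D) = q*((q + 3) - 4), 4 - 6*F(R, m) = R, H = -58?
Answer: -6781/18 ≈ -376.72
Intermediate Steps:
F(R, m) = ⅔ - R/6
f(q, D) = q*(-1 + q) (f(q, D) = q*((3 + q) - 4) = q*(-1 + q))
(-316 + Q(-16, 17)) + (H - (4 + 2*f(F(-1, 5), -2))) = (-316 + 1) + (-58 - (4 + 2*((⅔ - ⅙*(-1))*(-1 + (⅔ - ⅙*(-1)))))) = -315 + (-58 - (4 + 2*((⅔ + ⅙)*(-1 + (⅔ + ⅙))))) = -315 + (-58 - (4 + 2*(5*(-1 + ⅚)/6))) = -315 + (-58 - (4 + 2*((⅚)*(-⅙)))) = -315 + (-58 - (4 + 2*(-5/36))) = -315 + (-58 - (4 - 5/18)) = -315 + (-58 - 1*67/18) = -315 + (-58 - 67/18) = -315 - 1111/18 = -6781/18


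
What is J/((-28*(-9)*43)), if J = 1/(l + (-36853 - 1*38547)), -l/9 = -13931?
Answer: 1/541572444 ≈ 1.8465e-9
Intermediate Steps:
l = 125379 (l = -9*(-13931) = 125379)
J = 1/49979 (J = 1/(125379 + (-36853 - 1*38547)) = 1/(125379 + (-36853 - 38547)) = 1/(125379 - 75400) = 1/49979 ≈ 2.0008e-5)
J/((-28*(-9)*43)) = 1/(49979*((-28*(-9)*43))) = 1/(49979*((252*43))) = (1/49979)/10836 = (1/49979)*(1/10836) = 1/541572444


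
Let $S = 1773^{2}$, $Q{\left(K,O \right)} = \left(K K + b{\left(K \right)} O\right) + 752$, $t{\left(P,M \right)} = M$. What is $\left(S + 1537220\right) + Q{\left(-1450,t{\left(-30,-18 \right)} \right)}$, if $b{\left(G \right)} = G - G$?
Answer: $6784001$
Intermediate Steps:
$b{\left(G \right)} = 0$
$Q{\left(K,O \right)} = 752 + K^{2}$ ($Q{\left(K,O \right)} = \left(K K + 0 O\right) + 752 = \left(K^{2} + 0\right) + 752 = K^{2} + 752 = 752 + K^{2}$)
$S = 3143529$
$\left(S + 1537220\right) + Q{\left(-1450,t{\left(-30,-18 \right)} \right)} = \left(3143529 + 1537220\right) + \left(752 + \left(-1450\right)^{2}\right) = 4680749 + \left(752 + 2102500\right) = 4680749 + 2103252 = 6784001$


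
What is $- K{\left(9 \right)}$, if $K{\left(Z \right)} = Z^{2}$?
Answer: $-81$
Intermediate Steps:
$- K{\left(9 \right)} = - 9^{2} = \left(-1\right) 81 = -81$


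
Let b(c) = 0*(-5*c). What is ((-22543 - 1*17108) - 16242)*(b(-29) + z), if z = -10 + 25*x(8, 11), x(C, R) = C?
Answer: -10619670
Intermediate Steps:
b(c) = 0
z = 190 (z = -10 + 25*8 = -10 + 200 = 190)
((-22543 - 1*17108) - 16242)*(b(-29) + z) = ((-22543 - 1*17108) - 16242)*(0 + 190) = ((-22543 - 17108) - 16242)*190 = (-39651 - 16242)*190 = -55893*190 = -10619670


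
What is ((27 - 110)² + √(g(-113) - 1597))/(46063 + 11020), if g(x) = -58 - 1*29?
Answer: 6889/57083 + 2*I*√421/57083 ≈ 0.12068 + 0.00071889*I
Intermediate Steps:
g(x) = -87 (g(x) = -58 - 29 = -87)
((27 - 110)² + √(g(-113) - 1597))/(46063 + 11020) = ((27 - 110)² + √(-87 - 1597))/(46063 + 11020) = ((-83)² + √(-1684))/57083 = (6889 + 2*I*√421)*(1/57083) = 6889/57083 + 2*I*√421/57083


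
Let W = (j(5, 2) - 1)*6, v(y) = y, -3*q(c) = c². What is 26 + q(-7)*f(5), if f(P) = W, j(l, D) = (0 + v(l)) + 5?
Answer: -856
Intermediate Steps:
q(c) = -c²/3
j(l, D) = 5 + l (j(l, D) = (0 + l) + 5 = l + 5 = 5 + l)
W = 54 (W = ((5 + 5) - 1)*6 = (10 - 1)*6 = 9*6 = 54)
f(P) = 54
26 + q(-7)*f(5) = 26 - ⅓*(-7)²*54 = 26 - ⅓*49*54 = 26 - 49/3*54 = 26 - 882 = -856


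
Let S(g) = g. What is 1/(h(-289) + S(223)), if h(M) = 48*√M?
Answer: 223/715585 - 816*I/715585 ≈ 0.00031163 - 0.0011403*I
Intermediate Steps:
1/(h(-289) + S(223)) = 1/(48*√(-289) + 223) = 1/(48*(17*I) + 223) = 1/(816*I + 223) = 1/(223 + 816*I) = (223 - 816*I)/715585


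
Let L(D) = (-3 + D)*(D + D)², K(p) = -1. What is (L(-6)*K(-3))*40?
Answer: 51840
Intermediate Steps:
L(D) = 4*D²*(-3 + D) (L(D) = (-3 + D)*(2*D)² = (-3 + D)*(4*D²) = 4*D²*(-3 + D))
(L(-6)*K(-3))*40 = ((4*(-6)²*(-3 - 6))*(-1))*40 = ((4*36*(-9))*(-1))*40 = -1296*(-1)*40 = 1296*40 = 51840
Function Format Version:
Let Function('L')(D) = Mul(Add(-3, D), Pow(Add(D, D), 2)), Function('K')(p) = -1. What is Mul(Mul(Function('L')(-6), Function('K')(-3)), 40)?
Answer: 51840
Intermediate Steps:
Function('L')(D) = Mul(4, Pow(D, 2), Add(-3, D)) (Function('L')(D) = Mul(Add(-3, D), Pow(Mul(2, D), 2)) = Mul(Add(-3, D), Mul(4, Pow(D, 2))) = Mul(4, Pow(D, 2), Add(-3, D)))
Mul(Mul(Function('L')(-6), Function('K')(-3)), 40) = Mul(Mul(Mul(4, Pow(-6, 2), Add(-3, -6)), -1), 40) = Mul(Mul(Mul(4, 36, -9), -1), 40) = Mul(Mul(-1296, -1), 40) = Mul(1296, 40) = 51840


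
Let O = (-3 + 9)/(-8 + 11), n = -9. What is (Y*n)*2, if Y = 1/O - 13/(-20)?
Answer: -207/10 ≈ -20.700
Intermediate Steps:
O = 2 (O = 6/3 = 6*(⅓) = 2)
Y = 23/20 (Y = 1/2 - 13/(-20) = 1*(½) - 13*(-1/20) = ½ + 13/20 = 23/20 ≈ 1.1500)
(Y*n)*2 = ((23/20)*(-9))*2 = -207/20*2 = -207/10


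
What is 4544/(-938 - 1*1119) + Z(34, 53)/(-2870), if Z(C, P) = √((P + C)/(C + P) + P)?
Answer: -4544/2057 - 3*√6/2870 ≈ -2.2116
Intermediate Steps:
Z(C, P) = √(1 + P) (Z(C, P) = √((C + P)/(C + P) + P) = √(1 + P))
4544/(-938 - 1*1119) + Z(34, 53)/(-2870) = 4544/(-938 - 1*1119) + √((34 + 53 + 53*(34 + 53))/(34 + 53))/(-2870) = 4544/(-938 - 1119) + √((34 + 53 + 53*87)/87)*(-1/2870) = 4544/(-2057) + √((34 + 53 + 4611)/87)*(-1/2870) = 4544*(-1/2057) + √((1/87)*4698)*(-1/2870) = -4544/2057 + √54*(-1/2870) = -4544/2057 + (3*√6)*(-1/2870) = -4544/2057 - 3*√6/2870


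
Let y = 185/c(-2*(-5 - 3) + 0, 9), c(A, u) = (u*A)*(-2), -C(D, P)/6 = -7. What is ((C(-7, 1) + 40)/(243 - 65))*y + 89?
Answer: 2273663/25632 ≈ 88.704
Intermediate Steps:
C(D, P) = 42 (C(D, P) = -6*(-7) = 42)
c(A, u) = -2*A*u (c(A, u) = (A*u)*(-2) = -2*A*u)
y = -185/288 (y = 185/((-2*(-2*(-5 - 3) + 0)*9)) = 185/((-2*(-2*(-8) + 0)*9)) = 185/((-2*(16 + 0)*9)) = 185/((-2*16*9)) = 185/(-288) = 185*(-1/288) = -185/288 ≈ -0.64236)
((C(-7, 1) + 40)/(243 - 65))*y + 89 = ((42 + 40)/(243 - 65))*(-185/288) + 89 = (82/178)*(-185/288) + 89 = (82*(1/178))*(-185/288) + 89 = (41/89)*(-185/288) + 89 = -7585/25632 + 89 = 2273663/25632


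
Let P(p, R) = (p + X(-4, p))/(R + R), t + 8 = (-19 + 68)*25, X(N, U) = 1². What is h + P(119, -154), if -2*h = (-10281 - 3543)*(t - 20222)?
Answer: -10114917150/77 ≈ -1.3136e+8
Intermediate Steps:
X(N, U) = 1
t = 1217 (t = -8 + (-19 + 68)*25 = -8 + 49*25 = -8 + 1225 = 1217)
P(p, R) = (1 + p)/(2*R) (P(p, R) = (p + 1)/(R + R) = (1 + p)/((2*R)) = (1 + p)*(1/(2*R)) = (1 + p)/(2*R))
h = -131362560 (h = -(-10281 - 3543)*(1217 - 20222)/2 = -(-6912)*(-19005) = -½*262725120 = -131362560)
h + P(119, -154) = -131362560 + (½)*(1 + 119)/(-154) = -131362560 + (½)*(-1/154)*120 = -131362560 - 30/77 = -10114917150/77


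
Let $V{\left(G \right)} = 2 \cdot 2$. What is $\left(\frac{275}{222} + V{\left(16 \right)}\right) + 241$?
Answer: $\frac{54665}{222} \approx 246.24$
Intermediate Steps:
$V{\left(G \right)} = 4$
$\left(\frac{275}{222} + V{\left(16 \right)}\right) + 241 = \left(\frac{275}{222} + 4\right) + 241 = \frac{1163}{222} + 241 = \frac{54665}{222}$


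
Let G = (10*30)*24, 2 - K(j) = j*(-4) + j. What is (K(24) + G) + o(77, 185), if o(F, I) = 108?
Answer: 7382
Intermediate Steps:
K(j) = 2 + 3*j (K(j) = 2 - (j*(-4) + j) = 2 - (-4*j + j) = 2 - (-3)*j = 2 + 3*j)
G = 7200 (G = 300*24 = 7200)
(K(24) + G) + o(77, 185) = ((2 + 3*24) + 7200) + 108 = ((2 + 72) + 7200) + 108 = (74 + 7200) + 108 = 7274 + 108 = 7382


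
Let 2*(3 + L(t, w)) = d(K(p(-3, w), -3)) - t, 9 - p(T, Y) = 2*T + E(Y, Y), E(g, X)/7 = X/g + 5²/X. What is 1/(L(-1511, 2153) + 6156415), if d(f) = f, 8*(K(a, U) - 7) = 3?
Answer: 16/98514739 ≈ 1.6241e-7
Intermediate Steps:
E(g, X) = 175/X + 7*X/g (E(g, X) = 7*(X/g + 5²/X) = 7*(X/g + 25/X) = 7*(25/X + X/g) = 175/X + 7*X/g)
p(T, Y) = 2 - 175/Y - 2*T (p(T, Y) = 9 - (2*T + (175/Y + 7*Y/Y)) = 9 - (2*T + (175/Y + 7)) = 9 - (2*T + (7 + 175/Y)) = 9 - (7 + 2*T + 175/Y) = 9 + (-7 - 175/Y - 2*T) = 2 - 175/Y - 2*T)
K(a, U) = 59/8 (K(a, U) = 7 + (⅛)*3 = 7 + 3/8 = 59/8)
L(t, w) = 11/16 - t/2 (L(t, w) = -3 + (59/8 - t)/2 = -3 + (59/16 - t/2) = 11/16 - t/2)
1/(L(-1511, 2153) + 6156415) = 1/((11/16 - ½*(-1511)) + 6156415) = 1/((11/16 + 1511/2) + 6156415) = 1/(12099/16 + 6156415) = 1/(98514739/16) = 16/98514739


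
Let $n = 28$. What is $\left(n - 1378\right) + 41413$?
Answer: $40063$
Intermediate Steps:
$\left(n - 1378\right) + 41413 = \left(28 - 1378\right) + 41413 = -1350 + 41413 = 40063$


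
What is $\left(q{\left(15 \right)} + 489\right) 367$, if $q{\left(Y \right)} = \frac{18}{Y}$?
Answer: $\frac{899517}{5} \approx 1.799 \cdot 10^{5}$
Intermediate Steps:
$\left(q{\left(15 \right)} + 489\right) 367 = \left(\frac{18}{15} + 489\right) 367 = \left(18 \cdot \frac{1}{15} + 489\right) 367 = \left(\frac{6}{5} + 489\right) 367 = \frac{2451}{5} \cdot 367 = \frac{899517}{5}$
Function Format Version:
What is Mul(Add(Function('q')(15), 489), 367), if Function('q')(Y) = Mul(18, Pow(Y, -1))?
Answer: Rational(899517, 5) ≈ 1.7990e+5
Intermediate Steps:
Mul(Add(Function('q')(15), 489), 367) = Mul(Add(Mul(18, Pow(15, -1)), 489), 367) = Mul(Add(Mul(18, Rational(1, 15)), 489), 367) = Mul(Add(Rational(6, 5), 489), 367) = Mul(Rational(2451, 5), 367) = Rational(899517, 5)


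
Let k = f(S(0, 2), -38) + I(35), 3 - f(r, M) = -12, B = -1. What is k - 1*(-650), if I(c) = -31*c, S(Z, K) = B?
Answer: -420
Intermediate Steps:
S(Z, K) = -1
f(r, M) = 15 (f(r, M) = 3 - 1*(-12) = 3 + 12 = 15)
k = -1070 (k = 15 - 31*35 = 15 - 1085 = -1070)
k - 1*(-650) = -1070 - 1*(-650) = -1070 + 650 = -420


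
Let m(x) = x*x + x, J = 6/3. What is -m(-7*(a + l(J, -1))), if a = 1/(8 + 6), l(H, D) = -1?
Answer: -195/4 ≈ -48.750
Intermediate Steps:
J = 2 (J = 6*(⅓) = 2)
a = 1/14 ≈ 0.071429
m(x) = x + x² (m(x) = x² + x = x + x²)
-m(-7*(a + l(J, -1))) = -(-7*(1/14 - 1))*(1 - 7*(1/14 - 1)) = -(-7*(-13/14))*(1 - 7*(-13/14)) = -13*(1 + 13/2)/2 = -13*15/(2*2) = -1*195/4 = -195/4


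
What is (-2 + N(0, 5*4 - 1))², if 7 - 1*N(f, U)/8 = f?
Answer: 2916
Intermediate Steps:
N(f, U) = 56 - 8*f
(-2 + N(0, 5*4 - 1))² = (-2 + (56 - 8*0))² = (-2 + (56 + 0))² = (-2 + 56)² = 54² = 2916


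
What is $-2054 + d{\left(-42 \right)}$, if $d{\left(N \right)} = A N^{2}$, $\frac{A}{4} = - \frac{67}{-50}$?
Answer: $\frac{185026}{25} \approx 7401.0$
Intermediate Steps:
$A = \frac{134}{25}$ ($A = 4 \left(- \frac{67}{-50}\right) = 4 \left(\left(-67\right) \left(- \frac{1}{50}\right)\right) = 4 \cdot \frac{67}{50} = \frac{134}{25} \approx 5.36$)
$d{\left(N \right)} = \frac{134 N^{2}}{25}$
$-2054 + d{\left(-42 \right)} = -2054 + \frac{134 \left(-42\right)^{2}}{25} = -2054 + \frac{134}{25} \cdot 1764 = -2054 + \frac{236376}{25} = \frac{185026}{25}$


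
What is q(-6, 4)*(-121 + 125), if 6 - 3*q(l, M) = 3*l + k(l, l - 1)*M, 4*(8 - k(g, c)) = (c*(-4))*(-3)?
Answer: -368/3 ≈ -122.67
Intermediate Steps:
k(g, c) = 8 - 3*c (k(g, c) = 8 - c*(-4)*(-3)/4 = 8 - (-4*c)*(-3)/4 = 8 - 3*c)
q(l, M) = 2 - l - M*(11 - 3*l)/3 (q(l, M) = 2 - (3*l + (8 - 3*(l - 1))*M)/3 = 2 - (3*l + (8 - 3*(-1 + l))*M)/3 = 2 - (3*l + (8 + (3 - 3*l))*M)/3 = 2 - (3*l + (11 - 3*l)*M)/3 = 2 - (3*l + M*(11 - 3*l))/3 = 2 + (-l - M*(11 - 3*l)/3) = 2 - l - M*(11 - 3*l)/3)
q(-6, 4)*(-121 + 125) = (2 - 1*(-6) - 11/3*4 + 4*(-6))*(-121 + 125) = (2 + 6 - 44/3 - 24)*4 = -92/3*4 = -368/3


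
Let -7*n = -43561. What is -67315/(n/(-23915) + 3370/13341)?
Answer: 21476851759725/2427493 ≈ 8.8473e+6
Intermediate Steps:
n = 6223 (n = -⅐*(-43561) = 6223)
-67315/(n/(-23915) + 3370/13341) = -67315/(6223/(-23915) + 3370/13341) = -67315/(6223*(-1/23915) + 3370*(1/13341)) = -67315/(-6223/23915 + 3370/13341) = -67315/(-2427493/319050015) = -67315*(-319050015/2427493) = 21476851759725/2427493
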